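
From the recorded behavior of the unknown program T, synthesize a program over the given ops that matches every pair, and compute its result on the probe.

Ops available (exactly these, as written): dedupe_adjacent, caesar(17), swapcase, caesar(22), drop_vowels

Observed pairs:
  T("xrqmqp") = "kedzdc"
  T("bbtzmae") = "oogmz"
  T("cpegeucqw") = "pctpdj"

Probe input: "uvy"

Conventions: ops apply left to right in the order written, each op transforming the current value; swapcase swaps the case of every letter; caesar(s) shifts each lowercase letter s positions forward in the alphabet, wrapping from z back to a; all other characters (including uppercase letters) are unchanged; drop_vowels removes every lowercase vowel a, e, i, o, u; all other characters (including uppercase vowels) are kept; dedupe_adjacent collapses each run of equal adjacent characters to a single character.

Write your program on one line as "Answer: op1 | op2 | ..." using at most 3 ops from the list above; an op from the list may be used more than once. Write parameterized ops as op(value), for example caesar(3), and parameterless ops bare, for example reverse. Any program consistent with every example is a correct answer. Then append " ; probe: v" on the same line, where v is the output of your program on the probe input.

drop_vowels | caesar(22) | caesar(17) ; probe: "il"

Check, running the answer program on each example:
  "xrqmqp" -> "xrqmqp" -> "tnmiml" -> "kedzdc"
  "bbtzmae" -> "bbtzm" -> "xxpvi" -> "oogmz"
  "cpegeucqw" -> "cpgcqw" -> "ylcyms" -> "pctpdj"
  probe: "uvy" -> "vy" -> "ru" -> "il"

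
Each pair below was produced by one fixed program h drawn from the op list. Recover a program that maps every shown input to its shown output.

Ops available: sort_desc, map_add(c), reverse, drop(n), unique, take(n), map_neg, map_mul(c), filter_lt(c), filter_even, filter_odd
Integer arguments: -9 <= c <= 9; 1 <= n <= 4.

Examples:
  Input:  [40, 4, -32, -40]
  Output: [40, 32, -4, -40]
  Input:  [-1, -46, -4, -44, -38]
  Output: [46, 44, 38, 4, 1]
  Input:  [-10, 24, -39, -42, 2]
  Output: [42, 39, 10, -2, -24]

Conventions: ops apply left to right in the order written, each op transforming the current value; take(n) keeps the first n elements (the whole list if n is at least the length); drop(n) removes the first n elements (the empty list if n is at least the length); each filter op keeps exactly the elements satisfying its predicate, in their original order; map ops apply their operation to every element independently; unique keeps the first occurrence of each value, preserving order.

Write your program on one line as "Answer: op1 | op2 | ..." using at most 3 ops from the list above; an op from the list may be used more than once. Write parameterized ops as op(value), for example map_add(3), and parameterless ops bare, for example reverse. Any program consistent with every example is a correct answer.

reverse | map_neg | sort_desc

Check, running the answer program on each example:
  [40, 4, -32, -40] -> [-40, -32, 4, 40] -> [40, 32, -4, -40] -> [40, 32, -4, -40]
  [-1, -46, -4, -44, -38] -> [-38, -44, -4, -46, -1] -> [38, 44, 4, 46, 1] -> [46, 44, 38, 4, 1]
  [-10, 24, -39, -42, 2] -> [2, -42, -39, 24, -10] -> [-2, 42, 39, -24, 10] -> [42, 39, 10, -2, -24]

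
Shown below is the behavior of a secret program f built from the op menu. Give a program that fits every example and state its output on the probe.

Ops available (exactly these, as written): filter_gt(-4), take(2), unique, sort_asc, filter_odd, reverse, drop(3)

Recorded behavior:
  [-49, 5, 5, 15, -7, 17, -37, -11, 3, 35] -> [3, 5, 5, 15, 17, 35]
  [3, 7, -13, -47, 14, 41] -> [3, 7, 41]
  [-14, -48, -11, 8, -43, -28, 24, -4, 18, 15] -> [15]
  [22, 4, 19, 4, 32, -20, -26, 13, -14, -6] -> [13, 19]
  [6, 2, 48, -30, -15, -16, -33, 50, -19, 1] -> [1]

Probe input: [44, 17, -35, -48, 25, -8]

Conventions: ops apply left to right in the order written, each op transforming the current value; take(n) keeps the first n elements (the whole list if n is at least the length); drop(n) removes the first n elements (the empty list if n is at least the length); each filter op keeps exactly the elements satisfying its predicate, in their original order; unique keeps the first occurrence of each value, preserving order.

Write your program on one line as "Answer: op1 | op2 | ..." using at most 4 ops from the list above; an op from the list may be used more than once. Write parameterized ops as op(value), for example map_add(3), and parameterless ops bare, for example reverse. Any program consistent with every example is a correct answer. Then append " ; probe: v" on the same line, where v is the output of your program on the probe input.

filter_odd | filter_gt(-4) | sort_asc ; probe: [17, 25]

Check, running the answer program on each example:
  [-49, 5, 5, 15, -7, 17, -37, -11, 3, 35] -> [-49, 5, 5, 15, -7, 17, -37, -11, 3, 35] -> [5, 5, 15, 17, 3, 35] -> [3, 5, 5, 15, 17, 35]
  [3, 7, -13, -47, 14, 41] -> [3, 7, -13, -47, 41] -> [3, 7, 41] -> [3, 7, 41]
  [-14, -48, -11, 8, -43, -28, 24, -4, 18, 15] -> [-11, -43, 15] -> [15] -> [15]
  [22, 4, 19, 4, 32, -20, -26, 13, -14, -6] -> [19, 13] -> [19, 13] -> [13, 19]
  [6, 2, 48, -30, -15, -16, -33, 50, -19, 1] -> [-15, -33, -19, 1] -> [1] -> [1]
  probe: [44, 17, -35, -48, 25, -8] -> [17, -35, 25] -> [17, 25] -> [17, 25]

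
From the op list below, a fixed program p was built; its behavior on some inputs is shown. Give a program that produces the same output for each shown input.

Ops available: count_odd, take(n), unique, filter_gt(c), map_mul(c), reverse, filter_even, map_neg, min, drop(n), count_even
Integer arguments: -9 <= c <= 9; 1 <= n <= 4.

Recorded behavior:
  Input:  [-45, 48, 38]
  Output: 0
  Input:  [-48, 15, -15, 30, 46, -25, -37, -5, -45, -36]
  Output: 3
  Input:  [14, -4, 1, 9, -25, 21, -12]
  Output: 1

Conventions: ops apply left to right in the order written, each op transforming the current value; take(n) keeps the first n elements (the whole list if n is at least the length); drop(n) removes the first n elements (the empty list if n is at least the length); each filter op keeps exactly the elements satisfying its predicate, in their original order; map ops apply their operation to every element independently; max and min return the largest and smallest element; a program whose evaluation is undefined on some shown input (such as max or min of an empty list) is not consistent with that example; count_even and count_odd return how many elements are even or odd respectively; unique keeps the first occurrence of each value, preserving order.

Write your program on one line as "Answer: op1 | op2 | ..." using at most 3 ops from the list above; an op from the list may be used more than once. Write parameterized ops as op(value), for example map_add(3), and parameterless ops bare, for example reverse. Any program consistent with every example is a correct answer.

drop(3) | map_neg | count_even

Check, running the answer program on each example:
  [-45, 48, 38] -> [] -> [] -> 0
  [-48, 15, -15, 30, 46, -25, -37, -5, -45, -36] -> [30, 46, -25, -37, -5, -45, -36] -> [-30, -46, 25, 37, 5, 45, 36] -> 3
  [14, -4, 1, 9, -25, 21, -12] -> [9, -25, 21, -12] -> [-9, 25, -21, 12] -> 1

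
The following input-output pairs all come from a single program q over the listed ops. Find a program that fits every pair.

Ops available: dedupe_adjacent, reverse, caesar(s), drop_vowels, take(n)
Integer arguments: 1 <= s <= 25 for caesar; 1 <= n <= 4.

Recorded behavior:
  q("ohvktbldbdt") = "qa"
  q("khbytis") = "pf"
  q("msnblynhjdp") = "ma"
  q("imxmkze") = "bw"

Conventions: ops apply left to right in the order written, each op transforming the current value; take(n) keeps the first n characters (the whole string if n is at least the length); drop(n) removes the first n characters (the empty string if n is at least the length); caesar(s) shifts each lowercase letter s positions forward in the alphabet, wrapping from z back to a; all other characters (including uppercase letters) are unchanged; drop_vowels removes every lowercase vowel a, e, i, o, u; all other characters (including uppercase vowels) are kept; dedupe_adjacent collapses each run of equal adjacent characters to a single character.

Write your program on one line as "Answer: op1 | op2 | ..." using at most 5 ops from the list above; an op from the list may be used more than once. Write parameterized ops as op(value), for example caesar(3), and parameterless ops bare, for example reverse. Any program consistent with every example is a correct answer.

caesar(24) | caesar(25) | reverse | take(2)

Check, running the answer program on each example:
  "ohvktbldbdt" -> "mftirzjbzbr" -> "leshqyiayaq" -> "qayaiyqhsel" -> "qa"
  "khbytis" -> "ifzwrgq" -> "heyvqfp" -> "pfqvyeh" -> "pf"
  "msnblynhjdp" -> "kqlzjwlfhbn" -> "jpkyivkegam" -> "magekviykpj" -> "ma"
  "imxmkze" -> "gkvkixc" -> "fjujhwb" -> "bwhjujf" -> "bw"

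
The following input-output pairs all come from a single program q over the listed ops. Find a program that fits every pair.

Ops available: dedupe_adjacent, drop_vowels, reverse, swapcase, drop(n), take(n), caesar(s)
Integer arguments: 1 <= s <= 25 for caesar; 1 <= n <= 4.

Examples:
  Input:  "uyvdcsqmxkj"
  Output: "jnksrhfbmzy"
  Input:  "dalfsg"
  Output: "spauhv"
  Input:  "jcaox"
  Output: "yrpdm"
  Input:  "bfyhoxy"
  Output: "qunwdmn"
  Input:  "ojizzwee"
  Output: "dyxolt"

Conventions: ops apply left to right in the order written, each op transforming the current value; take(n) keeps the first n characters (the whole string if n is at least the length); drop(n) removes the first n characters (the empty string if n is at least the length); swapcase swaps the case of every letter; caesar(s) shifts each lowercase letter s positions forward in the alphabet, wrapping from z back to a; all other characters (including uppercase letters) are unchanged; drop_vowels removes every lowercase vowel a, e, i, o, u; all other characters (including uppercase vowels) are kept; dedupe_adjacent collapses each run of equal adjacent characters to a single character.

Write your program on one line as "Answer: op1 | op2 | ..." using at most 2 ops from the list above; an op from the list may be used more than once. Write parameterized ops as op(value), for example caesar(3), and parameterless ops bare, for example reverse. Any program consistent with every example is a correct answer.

dedupe_adjacent | caesar(15)

Check, running the answer program on each example:
  "uyvdcsqmxkj" -> "uyvdcsqmxkj" -> "jnksrhfbmzy"
  "dalfsg" -> "dalfsg" -> "spauhv"
  "jcaox" -> "jcaox" -> "yrpdm"
  "bfyhoxy" -> "bfyhoxy" -> "qunwdmn"
  "ojizzwee" -> "ojizwe" -> "dyxolt"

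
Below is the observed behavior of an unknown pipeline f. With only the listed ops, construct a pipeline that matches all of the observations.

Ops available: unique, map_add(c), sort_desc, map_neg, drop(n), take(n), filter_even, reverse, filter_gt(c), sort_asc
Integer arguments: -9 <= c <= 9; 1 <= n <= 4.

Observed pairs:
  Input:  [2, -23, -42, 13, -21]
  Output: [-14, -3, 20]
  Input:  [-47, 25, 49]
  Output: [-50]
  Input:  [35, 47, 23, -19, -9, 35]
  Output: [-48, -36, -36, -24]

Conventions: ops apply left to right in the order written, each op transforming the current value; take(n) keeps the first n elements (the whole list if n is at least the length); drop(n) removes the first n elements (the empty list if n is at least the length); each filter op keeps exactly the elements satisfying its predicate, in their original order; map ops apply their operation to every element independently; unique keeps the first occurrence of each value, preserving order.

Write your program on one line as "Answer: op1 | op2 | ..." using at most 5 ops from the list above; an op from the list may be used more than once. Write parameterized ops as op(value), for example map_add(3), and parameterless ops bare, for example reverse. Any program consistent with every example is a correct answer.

map_neg | sort_desc | drop(2) | map_add(-1) | sort_asc

Check, running the answer program on each example:
  [2, -23, -42, 13, -21] -> [-2, 23, 42, -13, 21] -> [42, 23, 21, -2, -13] -> [21, -2, -13] -> [20, -3, -14] -> [-14, -3, 20]
  [-47, 25, 49] -> [47, -25, -49] -> [47, -25, -49] -> [-49] -> [-50] -> [-50]
  [35, 47, 23, -19, -9, 35] -> [-35, -47, -23, 19, 9, -35] -> [19, 9, -23, -35, -35, -47] -> [-23, -35, -35, -47] -> [-24, -36, -36, -48] -> [-48, -36, -36, -24]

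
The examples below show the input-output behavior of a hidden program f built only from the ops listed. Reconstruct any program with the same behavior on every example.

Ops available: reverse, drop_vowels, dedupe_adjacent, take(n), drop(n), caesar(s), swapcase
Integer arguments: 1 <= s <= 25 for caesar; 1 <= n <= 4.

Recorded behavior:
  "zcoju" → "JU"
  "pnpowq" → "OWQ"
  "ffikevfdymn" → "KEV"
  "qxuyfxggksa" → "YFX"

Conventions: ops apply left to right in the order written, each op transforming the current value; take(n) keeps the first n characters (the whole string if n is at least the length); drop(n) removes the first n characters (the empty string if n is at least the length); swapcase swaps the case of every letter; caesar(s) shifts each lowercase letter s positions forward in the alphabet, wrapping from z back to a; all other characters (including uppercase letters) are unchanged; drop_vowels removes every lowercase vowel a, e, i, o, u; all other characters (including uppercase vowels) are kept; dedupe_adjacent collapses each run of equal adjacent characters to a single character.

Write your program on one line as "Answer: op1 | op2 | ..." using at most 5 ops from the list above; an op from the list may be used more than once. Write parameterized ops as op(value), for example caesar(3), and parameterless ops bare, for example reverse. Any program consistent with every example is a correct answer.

drop(2) | swapcase | drop(1) | take(3)

Check, running the answer program on each example:
  "zcoju" -> "oju" -> "OJU" -> "JU" -> "JU"
  "pnpowq" -> "powq" -> "POWQ" -> "OWQ" -> "OWQ"
  "ffikevfdymn" -> "ikevfdymn" -> "IKEVFDYMN" -> "KEVFDYMN" -> "KEV"
  "qxuyfxggksa" -> "uyfxggksa" -> "UYFXGGKSA" -> "YFXGGKSA" -> "YFX"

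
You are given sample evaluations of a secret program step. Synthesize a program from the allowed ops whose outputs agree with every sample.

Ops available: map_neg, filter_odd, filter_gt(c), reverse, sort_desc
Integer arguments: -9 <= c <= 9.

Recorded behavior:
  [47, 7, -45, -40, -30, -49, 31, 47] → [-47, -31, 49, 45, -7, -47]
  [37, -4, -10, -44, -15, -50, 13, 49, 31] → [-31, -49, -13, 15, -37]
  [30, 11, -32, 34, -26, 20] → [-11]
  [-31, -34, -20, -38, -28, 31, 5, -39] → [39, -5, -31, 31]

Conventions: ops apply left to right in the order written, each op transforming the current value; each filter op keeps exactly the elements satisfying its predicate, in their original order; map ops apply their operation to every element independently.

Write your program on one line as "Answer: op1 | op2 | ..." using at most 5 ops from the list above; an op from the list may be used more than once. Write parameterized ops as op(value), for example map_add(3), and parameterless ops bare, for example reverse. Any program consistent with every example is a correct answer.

map_neg | filter_odd | map_neg | reverse | map_neg

Check, running the answer program on each example:
  [47, 7, -45, -40, -30, -49, 31, 47] -> [-47, -7, 45, 40, 30, 49, -31, -47] -> [-47, -7, 45, 49, -31, -47] -> [47, 7, -45, -49, 31, 47] -> [47, 31, -49, -45, 7, 47] -> [-47, -31, 49, 45, -7, -47]
  [37, -4, -10, -44, -15, -50, 13, 49, 31] -> [-37, 4, 10, 44, 15, 50, -13, -49, -31] -> [-37, 15, -13, -49, -31] -> [37, -15, 13, 49, 31] -> [31, 49, 13, -15, 37] -> [-31, -49, -13, 15, -37]
  [30, 11, -32, 34, -26, 20] -> [-30, -11, 32, -34, 26, -20] -> [-11] -> [11] -> [11] -> [-11]
  [-31, -34, -20, -38, -28, 31, 5, -39] -> [31, 34, 20, 38, 28, -31, -5, 39] -> [31, -31, -5, 39] -> [-31, 31, 5, -39] -> [-39, 5, 31, -31] -> [39, -5, -31, 31]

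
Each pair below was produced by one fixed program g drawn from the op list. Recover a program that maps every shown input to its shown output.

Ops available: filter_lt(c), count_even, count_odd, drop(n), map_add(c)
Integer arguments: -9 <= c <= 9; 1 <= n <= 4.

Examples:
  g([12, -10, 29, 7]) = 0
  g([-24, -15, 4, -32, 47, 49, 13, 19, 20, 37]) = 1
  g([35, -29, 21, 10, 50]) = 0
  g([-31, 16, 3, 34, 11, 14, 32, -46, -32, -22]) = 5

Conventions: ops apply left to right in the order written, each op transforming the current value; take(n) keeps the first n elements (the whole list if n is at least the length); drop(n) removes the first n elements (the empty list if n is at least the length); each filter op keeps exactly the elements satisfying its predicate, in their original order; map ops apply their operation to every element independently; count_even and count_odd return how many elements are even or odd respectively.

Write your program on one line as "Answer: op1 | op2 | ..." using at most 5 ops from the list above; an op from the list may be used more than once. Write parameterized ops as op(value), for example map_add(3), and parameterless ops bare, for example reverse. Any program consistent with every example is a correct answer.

drop(1) | map_add(2) | drop(4) | count_even

Check, running the answer program on each example:
  [12, -10, 29, 7] -> [-10, 29, 7] -> [-8, 31, 9] -> [] -> 0
  [-24, -15, 4, -32, 47, 49, 13, 19, 20, 37] -> [-15, 4, -32, 47, 49, 13, 19, 20, 37] -> [-13, 6, -30, 49, 51, 15, 21, 22, 39] -> [51, 15, 21, 22, 39] -> 1
  [35, -29, 21, 10, 50] -> [-29, 21, 10, 50] -> [-27, 23, 12, 52] -> [] -> 0
  [-31, 16, 3, 34, 11, 14, 32, -46, -32, -22] -> [16, 3, 34, 11, 14, 32, -46, -32, -22] -> [18, 5, 36, 13, 16, 34, -44, -30, -20] -> [16, 34, -44, -30, -20] -> 5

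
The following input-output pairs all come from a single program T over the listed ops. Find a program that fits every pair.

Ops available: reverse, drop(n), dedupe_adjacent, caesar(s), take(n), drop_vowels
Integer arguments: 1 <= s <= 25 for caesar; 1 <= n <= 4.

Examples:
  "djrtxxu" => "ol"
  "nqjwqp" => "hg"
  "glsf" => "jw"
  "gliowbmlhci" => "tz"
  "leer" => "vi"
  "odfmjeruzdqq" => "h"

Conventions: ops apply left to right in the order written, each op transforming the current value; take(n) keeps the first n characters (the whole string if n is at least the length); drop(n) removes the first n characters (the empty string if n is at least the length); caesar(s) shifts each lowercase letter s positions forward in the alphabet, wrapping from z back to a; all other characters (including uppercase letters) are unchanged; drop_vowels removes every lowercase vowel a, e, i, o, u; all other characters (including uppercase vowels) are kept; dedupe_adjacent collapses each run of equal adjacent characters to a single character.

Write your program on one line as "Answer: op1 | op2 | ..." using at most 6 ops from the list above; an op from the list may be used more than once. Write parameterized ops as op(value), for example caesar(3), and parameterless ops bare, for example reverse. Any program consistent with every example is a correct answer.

caesar(17) | reverse | take(3) | reverse | drop(1) | dedupe_adjacent

Check, running the answer program on each example:
  "djrtxxu" -> "uaikool" -> "lookiau" -> "loo" -> "ool" -> "ol" -> "ol"
  "nqjwqp" -> "ehanhg" -> "ghnahe" -> "ghn" -> "nhg" -> "hg" -> "hg"
  "glsf" -> "xcjw" -> "wjcx" -> "wjc" -> "cjw" -> "jw" -> "jw"
  "gliowbmlhci" -> "xczfnsdcytz" -> "ztycdsnfzcx" -> "zty" -> "ytz" -> "tz" -> "tz"
  "leer" -> "cvvi" -> "ivvc" -> "ivv" -> "vvi" -> "vi" -> "vi"
  "odfmjeruzdqq" -> "fuwdavilquhh" -> "hhuqlivadwuf" -> "hhu" -> "uhh" -> "hh" -> "h"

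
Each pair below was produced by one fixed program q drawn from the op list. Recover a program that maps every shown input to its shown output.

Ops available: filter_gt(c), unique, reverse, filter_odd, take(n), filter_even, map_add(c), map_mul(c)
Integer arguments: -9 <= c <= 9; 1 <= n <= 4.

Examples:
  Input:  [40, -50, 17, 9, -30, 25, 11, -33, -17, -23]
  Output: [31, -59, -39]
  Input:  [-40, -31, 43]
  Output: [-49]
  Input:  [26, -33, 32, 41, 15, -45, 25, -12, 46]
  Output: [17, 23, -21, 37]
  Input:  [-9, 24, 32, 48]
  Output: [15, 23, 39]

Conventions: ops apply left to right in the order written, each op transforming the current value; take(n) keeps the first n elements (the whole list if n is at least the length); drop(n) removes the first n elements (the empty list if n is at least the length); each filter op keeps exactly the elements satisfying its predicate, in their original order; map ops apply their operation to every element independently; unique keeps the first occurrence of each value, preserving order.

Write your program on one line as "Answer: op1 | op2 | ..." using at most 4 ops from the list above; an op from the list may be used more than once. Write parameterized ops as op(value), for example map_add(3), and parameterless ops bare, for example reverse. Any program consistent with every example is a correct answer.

reverse | map_add(-9) | filter_odd | reverse

Check, running the answer program on each example:
  [40, -50, 17, 9, -30, 25, 11, -33, -17, -23] -> [-23, -17, -33, 11, 25, -30, 9, 17, -50, 40] -> [-32, -26, -42, 2, 16, -39, 0, 8, -59, 31] -> [-39, -59, 31] -> [31, -59, -39]
  [-40, -31, 43] -> [43, -31, -40] -> [34, -40, -49] -> [-49] -> [-49]
  [26, -33, 32, 41, 15, -45, 25, -12, 46] -> [46, -12, 25, -45, 15, 41, 32, -33, 26] -> [37, -21, 16, -54, 6, 32, 23, -42, 17] -> [37, -21, 23, 17] -> [17, 23, -21, 37]
  [-9, 24, 32, 48] -> [48, 32, 24, -9] -> [39, 23, 15, -18] -> [39, 23, 15] -> [15, 23, 39]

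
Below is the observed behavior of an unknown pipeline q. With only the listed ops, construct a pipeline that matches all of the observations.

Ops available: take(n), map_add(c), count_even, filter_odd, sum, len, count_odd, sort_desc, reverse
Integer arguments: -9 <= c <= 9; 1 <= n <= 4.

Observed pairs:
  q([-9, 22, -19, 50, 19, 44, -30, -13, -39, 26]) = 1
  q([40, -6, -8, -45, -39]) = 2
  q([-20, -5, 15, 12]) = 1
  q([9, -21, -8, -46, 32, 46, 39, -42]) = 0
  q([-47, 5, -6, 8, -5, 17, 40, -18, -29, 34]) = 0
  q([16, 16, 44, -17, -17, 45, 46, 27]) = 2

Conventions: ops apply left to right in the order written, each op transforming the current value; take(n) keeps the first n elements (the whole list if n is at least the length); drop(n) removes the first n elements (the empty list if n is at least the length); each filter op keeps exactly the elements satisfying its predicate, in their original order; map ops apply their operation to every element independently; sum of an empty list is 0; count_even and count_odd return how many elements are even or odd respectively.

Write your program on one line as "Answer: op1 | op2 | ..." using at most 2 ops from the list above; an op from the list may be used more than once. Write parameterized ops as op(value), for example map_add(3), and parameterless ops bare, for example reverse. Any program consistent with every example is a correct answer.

take(2) | count_even

Check, running the answer program on each example:
  [-9, 22, -19, 50, 19, 44, -30, -13, -39, 26] -> [-9, 22] -> 1
  [40, -6, -8, -45, -39] -> [40, -6] -> 2
  [-20, -5, 15, 12] -> [-20, -5] -> 1
  [9, -21, -8, -46, 32, 46, 39, -42] -> [9, -21] -> 0
  [-47, 5, -6, 8, -5, 17, 40, -18, -29, 34] -> [-47, 5] -> 0
  [16, 16, 44, -17, -17, 45, 46, 27] -> [16, 16] -> 2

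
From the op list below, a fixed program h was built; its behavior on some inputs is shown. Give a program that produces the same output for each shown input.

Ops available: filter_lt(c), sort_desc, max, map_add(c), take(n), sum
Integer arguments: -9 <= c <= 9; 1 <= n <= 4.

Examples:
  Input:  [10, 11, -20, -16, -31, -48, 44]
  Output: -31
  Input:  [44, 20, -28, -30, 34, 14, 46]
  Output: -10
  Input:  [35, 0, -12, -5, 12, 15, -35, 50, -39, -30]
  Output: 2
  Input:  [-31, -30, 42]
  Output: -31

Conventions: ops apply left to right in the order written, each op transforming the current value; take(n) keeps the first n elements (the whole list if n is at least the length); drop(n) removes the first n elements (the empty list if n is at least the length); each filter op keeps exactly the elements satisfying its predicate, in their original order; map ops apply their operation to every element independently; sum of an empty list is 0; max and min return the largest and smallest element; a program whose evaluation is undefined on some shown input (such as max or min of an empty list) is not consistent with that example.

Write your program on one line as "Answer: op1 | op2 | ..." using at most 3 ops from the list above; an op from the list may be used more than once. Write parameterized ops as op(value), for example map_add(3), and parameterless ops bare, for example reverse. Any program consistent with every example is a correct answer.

take(4) | map_add(-4) | sum

Check, running the answer program on each example:
  [10, 11, -20, -16, -31, -48, 44] -> [10, 11, -20, -16] -> [6, 7, -24, -20] -> -31
  [44, 20, -28, -30, 34, 14, 46] -> [44, 20, -28, -30] -> [40, 16, -32, -34] -> -10
  [35, 0, -12, -5, 12, 15, -35, 50, -39, -30] -> [35, 0, -12, -5] -> [31, -4, -16, -9] -> 2
  [-31, -30, 42] -> [-31, -30, 42] -> [-35, -34, 38] -> -31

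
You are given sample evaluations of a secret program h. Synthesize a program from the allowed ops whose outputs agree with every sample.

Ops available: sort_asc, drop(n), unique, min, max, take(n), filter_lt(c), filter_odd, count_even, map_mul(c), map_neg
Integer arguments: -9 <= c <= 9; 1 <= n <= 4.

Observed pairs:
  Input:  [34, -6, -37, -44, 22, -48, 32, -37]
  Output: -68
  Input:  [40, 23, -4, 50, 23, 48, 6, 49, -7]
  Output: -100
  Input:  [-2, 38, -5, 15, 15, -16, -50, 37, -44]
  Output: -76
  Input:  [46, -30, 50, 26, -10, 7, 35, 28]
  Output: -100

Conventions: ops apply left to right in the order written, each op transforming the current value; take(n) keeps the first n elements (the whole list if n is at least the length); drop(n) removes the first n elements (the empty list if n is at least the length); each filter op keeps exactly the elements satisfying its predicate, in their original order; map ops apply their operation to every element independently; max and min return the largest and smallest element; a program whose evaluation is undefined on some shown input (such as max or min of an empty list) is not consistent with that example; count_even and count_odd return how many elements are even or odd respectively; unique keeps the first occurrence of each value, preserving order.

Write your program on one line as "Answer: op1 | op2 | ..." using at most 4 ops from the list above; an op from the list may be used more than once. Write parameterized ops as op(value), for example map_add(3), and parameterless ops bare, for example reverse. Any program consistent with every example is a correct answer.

map_neg | map_mul(2) | min

Check, running the answer program on each example:
  [34, -6, -37, -44, 22, -48, 32, -37] -> [-34, 6, 37, 44, -22, 48, -32, 37] -> [-68, 12, 74, 88, -44, 96, -64, 74] -> -68
  [40, 23, -4, 50, 23, 48, 6, 49, -7] -> [-40, -23, 4, -50, -23, -48, -6, -49, 7] -> [-80, -46, 8, -100, -46, -96, -12, -98, 14] -> -100
  [-2, 38, -5, 15, 15, -16, -50, 37, -44] -> [2, -38, 5, -15, -15, 16, 50, -37, 44] -> [4, -76, 10, -30, -30, 32, 100, -74, 88] -> -76
  [46, -30, 50, 26, -10, 7, 35, 28] -> [-46, 30, -50, -26, 10, -7, -35, -28] -> [-92, 60, -100, -52, 20, -14, -70, -56] -> -100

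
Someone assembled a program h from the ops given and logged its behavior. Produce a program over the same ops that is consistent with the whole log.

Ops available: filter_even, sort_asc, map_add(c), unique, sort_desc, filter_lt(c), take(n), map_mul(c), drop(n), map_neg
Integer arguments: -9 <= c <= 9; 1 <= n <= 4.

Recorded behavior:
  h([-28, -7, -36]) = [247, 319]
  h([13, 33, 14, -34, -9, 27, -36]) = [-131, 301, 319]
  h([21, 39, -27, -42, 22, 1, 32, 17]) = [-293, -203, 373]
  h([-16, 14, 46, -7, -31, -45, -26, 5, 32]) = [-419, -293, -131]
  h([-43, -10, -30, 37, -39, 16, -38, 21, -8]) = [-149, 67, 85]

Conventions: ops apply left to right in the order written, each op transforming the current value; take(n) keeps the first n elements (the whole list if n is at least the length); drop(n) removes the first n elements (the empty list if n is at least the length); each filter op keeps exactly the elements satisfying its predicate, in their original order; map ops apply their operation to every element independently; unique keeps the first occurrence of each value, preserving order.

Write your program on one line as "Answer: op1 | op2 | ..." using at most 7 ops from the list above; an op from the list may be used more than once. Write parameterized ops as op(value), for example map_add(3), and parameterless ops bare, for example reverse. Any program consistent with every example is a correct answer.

filter_even | map_mul(-9) | sort_asc | take(3) | map_add(-7) | map_add(2)

Check, running the answer program on each example:
  [-28, -7, -36] -> [-28, -36] -> [252, 324] -> [252, 324] -> [252, 324] -> [245, 317] -> [247, 319]
  [13, 33, 14, -34, -9, 27, -36] -> [14, -34, -36] -> [-126, 306, 324] -> [-126, 306, 324] -> [-126, 306, 324] -> [-133, 299, 317] -> [-131, 301, 319]
  [21, 39, -27, -42, 22, 1, 32, 17] -> [-42, 22, 32] -> [378, -198, -288] -> [-288, -198, 378] -> [-288, -198, 378] -> [-295, -205, 371] -> [-293, -203, 373]
  [-16, 14, 46, -7, -31, -45, -26, 5, 32] -> [-16, 14, 46, -26, 32] -> [144, -126, -414, 234, -288] -> [-414, -288, -126, 144, 234] -> [-414, -288, -126] -> [-421, -295, -133] -> [-419, -293, -131]
  [-43, -10, -30, 37, -39, 16, -38, 21, -8] -> [-10, -30, 16, -38, -8] -> [90, 270, -144, 342, 72] -> [-144, 72, 90, 270, 342] -> [-144, 72, 90] -> [-151, 65, 83] -> [-149, 67, 85]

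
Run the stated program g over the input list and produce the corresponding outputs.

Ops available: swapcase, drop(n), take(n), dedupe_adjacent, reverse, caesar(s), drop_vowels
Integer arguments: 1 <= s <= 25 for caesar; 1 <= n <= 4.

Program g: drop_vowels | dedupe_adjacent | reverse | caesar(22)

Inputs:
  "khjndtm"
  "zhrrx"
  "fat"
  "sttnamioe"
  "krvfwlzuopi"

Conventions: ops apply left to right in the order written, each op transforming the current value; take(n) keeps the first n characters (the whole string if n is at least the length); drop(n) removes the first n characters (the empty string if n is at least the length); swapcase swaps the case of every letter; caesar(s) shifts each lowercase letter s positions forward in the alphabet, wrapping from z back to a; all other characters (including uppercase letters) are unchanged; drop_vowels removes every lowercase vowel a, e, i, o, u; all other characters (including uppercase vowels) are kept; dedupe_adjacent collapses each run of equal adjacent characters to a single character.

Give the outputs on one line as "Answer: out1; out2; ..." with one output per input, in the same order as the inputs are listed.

"ipzjfdg"; "tndv"; "pb"; "ijpo"; "lvhsbrng"

Execution, op by op:
  "khjndtm" -> "khjndtm" -> "khjndtm" -> "mtdnjhk" -> "ipzjfdg"
  "zhrrx" -> "zhrrx" -> "zhrx" -> "xrhz" -> "tndv"
  "fat" -> "ft" -> "ft" -> "tf" -> "pb"
  "sttnamioe" -> "sttnm" -> "stnm" -> "mnts" -> "ijpo"
  "krvfwlzuopi" -> "krvfwlzp" -> "krvfwlzp" -> "pzlwfvrk" -> "lvhsbrng"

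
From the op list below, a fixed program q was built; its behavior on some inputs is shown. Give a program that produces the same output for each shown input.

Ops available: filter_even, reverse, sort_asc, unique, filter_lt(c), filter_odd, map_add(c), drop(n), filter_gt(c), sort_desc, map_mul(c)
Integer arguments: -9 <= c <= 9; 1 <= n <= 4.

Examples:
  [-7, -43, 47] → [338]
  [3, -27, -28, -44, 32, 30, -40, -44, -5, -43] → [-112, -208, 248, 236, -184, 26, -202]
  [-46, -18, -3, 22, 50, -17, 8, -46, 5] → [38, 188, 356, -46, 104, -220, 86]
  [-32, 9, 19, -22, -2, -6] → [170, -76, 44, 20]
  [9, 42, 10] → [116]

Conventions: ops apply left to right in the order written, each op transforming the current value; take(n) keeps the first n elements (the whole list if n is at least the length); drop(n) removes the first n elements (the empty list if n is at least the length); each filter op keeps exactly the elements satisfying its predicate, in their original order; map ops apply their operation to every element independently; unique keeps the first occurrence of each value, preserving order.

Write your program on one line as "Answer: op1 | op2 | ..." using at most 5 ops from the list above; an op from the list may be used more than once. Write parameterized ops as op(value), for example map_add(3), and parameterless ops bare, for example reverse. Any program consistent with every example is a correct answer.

drop(2) | map_add(9) | unique | map_mul(6) | map_add(2)

Check, running the answer program on each example:
  [-7, -43, 47] -> [47] -> [56] -> [56] -> [336] -> [338]
  [3, -27, -28, -44, 32, 30, -40, -44, -5, -43] -> [-28, -44, 32, 30, -40, -44, -5, -43] -> [-19, -35, 41, 39, -31, -35, 4, -34] -> [-19, -35, 41, 39, -31, 4, -34] -> [-114, -210, 246, 234, -186, 24, -204] -> [-112, -208, 248, 236, -184, 26, -202]
  [-46, -18, -3, 22, 50, -17, 8, -46, 5] -> [-3, 22, 50, -17, 8, -46, 5] -> [6, 31, 59, -8, 17, -37, 14] -> [6, 31, 59, -8, 17, -37, 14] -> [36, 186, 354, -48, 102, -222, 84] -> [38, 188, 356, -46, 104, -220, 86]
  [-32, 9, 19, -22, -2, -6] -> [19, -22, -2, -6] -> [28, -13, 7, 3] -> [28, -13, 7, 3] -> [168, -78, 42, 18] -> [170, -76, 44, 20]
  [9, 42, 10] -> [10] -> [19] -> [19] -> [114] -> [116]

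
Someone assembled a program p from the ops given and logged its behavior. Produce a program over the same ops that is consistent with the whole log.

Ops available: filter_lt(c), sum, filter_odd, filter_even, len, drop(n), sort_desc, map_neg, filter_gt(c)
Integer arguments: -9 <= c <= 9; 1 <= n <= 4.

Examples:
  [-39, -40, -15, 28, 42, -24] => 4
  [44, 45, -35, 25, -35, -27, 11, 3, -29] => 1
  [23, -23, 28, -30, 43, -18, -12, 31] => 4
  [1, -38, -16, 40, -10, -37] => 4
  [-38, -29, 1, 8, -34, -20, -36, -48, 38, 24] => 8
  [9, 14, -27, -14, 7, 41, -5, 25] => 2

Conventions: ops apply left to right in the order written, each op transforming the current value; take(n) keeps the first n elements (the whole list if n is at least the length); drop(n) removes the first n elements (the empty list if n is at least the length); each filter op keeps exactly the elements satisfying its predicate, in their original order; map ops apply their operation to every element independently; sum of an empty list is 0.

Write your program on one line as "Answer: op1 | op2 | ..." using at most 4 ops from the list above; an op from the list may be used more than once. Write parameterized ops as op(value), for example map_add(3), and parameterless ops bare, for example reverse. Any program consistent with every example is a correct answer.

sort_desc | filter_even | len

Check, running the answer program on each example:
  [-39, -40, -15, 28, 42, -24] -> [42, 28, -15, -24, -39, -40] -> [42, 28, -24, -40] -> 4
  [44, 45, -35, 25, -35, -27, 11, 3, -29] -> [45, 44, 25, 11, 3, -27, -29, -35, -35] -> [44] -> 1
  [23, -23, 28, -30, 43, -18, -12, 31] -> [43, 31, 28, 23, -12, -18, -23, -30] -> [28, -12, -18, -30] -> 4
  [1, -38, -16, 40, -10, -37] -> [40, 1, -10, -16, -37, -38] -> [40, -10, -16, -38] -> 4
  [-38, -29, 1, 8, -34, -20, -36, -48, 38, 24] -> [38, 24, 8, 1, -20, -29, -34, -36, -38, -48] -> [38, 24, 8, -20, -34, -36, -38, -48] -> 8
  [9, 14, -27, -14, 7, 41, -5, 25] -> [41, 25, 14, 9, 7, -5, -14, -27] -> [14, -14] -> 2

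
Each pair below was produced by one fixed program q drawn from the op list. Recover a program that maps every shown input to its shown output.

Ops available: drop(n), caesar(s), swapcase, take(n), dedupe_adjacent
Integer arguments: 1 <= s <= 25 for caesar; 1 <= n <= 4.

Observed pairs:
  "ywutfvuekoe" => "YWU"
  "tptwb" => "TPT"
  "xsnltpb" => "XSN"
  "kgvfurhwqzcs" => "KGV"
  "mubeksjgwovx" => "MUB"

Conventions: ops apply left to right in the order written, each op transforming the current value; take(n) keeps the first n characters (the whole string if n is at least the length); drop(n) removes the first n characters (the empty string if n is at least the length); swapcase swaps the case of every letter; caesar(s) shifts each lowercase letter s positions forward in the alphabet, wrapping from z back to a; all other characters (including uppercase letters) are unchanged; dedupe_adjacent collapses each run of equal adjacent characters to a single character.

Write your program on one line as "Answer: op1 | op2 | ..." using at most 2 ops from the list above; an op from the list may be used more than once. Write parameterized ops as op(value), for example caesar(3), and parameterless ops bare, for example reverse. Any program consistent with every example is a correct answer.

take(3) | swapcase

Check, running the answer program on each example:
  "ywutfvuekoe" -> "ywu" -> "YWU"
  "tptwb" -> "tpt" -> "TPT"
  "xsnltpb" -> "xsn" -> "XSN"
  "kgvfurhwqzcs" -> "kgv" -> "KGV"
  "mubeksjgwovx" -> "mub" -> "MUB"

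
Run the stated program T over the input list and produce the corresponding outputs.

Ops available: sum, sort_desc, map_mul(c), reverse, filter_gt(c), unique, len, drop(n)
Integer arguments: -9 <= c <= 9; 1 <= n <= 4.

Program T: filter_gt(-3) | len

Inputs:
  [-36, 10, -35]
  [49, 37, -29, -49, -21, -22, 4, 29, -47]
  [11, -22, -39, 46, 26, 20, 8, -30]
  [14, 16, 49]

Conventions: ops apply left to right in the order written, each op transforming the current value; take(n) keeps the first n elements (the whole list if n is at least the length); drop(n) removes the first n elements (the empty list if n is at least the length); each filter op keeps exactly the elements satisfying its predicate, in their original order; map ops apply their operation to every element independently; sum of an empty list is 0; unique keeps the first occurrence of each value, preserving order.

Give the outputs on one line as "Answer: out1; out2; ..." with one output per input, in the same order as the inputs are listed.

Execution, op by op:
  [-36, 10, -35] -> [10] -> 1
  [49, 37, -29, -49, -21, -22, 4, 29, -47] -> [49, 37, 4, 29] -> 4
  [11, -22, -39, 46, 26, 20, 8, -30] -> [11, 46, 26, 20, 8] -> 5
  [14, 16, 49] -> [14, 16, 49] -> 3

1; 4; 5; 3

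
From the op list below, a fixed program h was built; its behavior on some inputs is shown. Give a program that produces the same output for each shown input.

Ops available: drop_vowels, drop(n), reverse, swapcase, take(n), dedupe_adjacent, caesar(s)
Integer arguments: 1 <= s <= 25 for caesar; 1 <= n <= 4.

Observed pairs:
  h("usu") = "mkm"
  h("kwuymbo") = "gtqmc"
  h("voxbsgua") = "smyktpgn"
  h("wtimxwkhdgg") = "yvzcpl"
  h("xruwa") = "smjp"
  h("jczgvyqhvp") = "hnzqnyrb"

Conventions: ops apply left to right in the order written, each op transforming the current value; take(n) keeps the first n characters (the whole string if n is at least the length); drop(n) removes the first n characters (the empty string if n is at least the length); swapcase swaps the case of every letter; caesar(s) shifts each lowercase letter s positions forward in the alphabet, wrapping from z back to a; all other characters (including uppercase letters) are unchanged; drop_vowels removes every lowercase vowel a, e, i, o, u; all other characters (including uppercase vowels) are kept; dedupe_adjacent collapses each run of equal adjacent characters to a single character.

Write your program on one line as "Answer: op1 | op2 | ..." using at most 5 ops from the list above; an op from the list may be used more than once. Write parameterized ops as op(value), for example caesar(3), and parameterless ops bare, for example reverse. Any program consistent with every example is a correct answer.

caesar(15) | caesar(3) | dedupe_adjacent | reverse | drop_vowels

Check, running the answer program on each example:
  "usu" -> "jhj" -> "mkm" -> "mkm" -> "mkm" -> "mkm"
  "kwuymbo" -> "zljnbqd" -> "comqetg" -> "comqetg" -> "gteqmoc" -> "gtqmc"
  "voxbsgua" -> "kdmqhvjp" -> "ngptkyms" -> "ngptkyms" -> "smyktpgn" -> "smyktpgn"
  "wtimxwkhdgg" -> "lixbmlzwsvv" -> "olaepoczvyy" -> "olaepoczvy" -> "yvzcopealo" -> "yvzcpl"
  "xruwa" -> "mgjlp" -> "pjmos" -> "pjmos" -> "somjp" -> "smjp"
  "jczgvyqhvp" -> "yrovknfwke" -> "burynqiznh" -> "burynqiznh" -> "hnziqnyrub" -> "hnzqnyrb"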